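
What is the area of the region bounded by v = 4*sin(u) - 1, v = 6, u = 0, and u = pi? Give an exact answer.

On [0, pi], (4*sin(u) - 1) - (6) = 4*sin(u) - 7 is ≤ 0 throughout, so the area is a single integral of |4*sin(u) - 7|.
∫[0,pi] (4*sin(u) - 7) du = 8 - 7*pi; the area of that piece is -8 + 7*pi.

-8 + 7*pi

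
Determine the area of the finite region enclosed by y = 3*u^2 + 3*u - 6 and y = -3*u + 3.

32

Set the curves equal: 3*u^2 + 3*u - 6 = -3*u + 3, so 3*u^2 + 6*u - 9 = 0, which factors as 3*(u - 1)*(u + 3) = 0. The curves meet at u = -3, 1.
On [-3, 1], y = -3*u + 3 is on top; that piece has area ∫[-3,1] (-(3*u^2 + 6*u - 9)) du = 32.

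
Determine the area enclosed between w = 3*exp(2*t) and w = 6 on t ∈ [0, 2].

The difference (3*exp(2*t)) - (6) = 3*exp(2*t) - 6 changes sign at t = log(2)/2 inside [0, 2], so split the integral there.
∫[0,log(2)/2] (3*exp(2*t) - 6) dt = 3/2 - log(8); the area of that piece is -3/2 + log(8).
∫[log(2)/2,2] (3*exp(2*t) - 6) dt = -15 + 3*log(2) + 3*exp(4)/2.
Total area = (-3/2 + log(8)) + (-15 + 3*log(2) + 3*exp(4)/2) = -33/2 + 6*log(2) + 3*exp(4)/2.

-33/2 + 6*log(2) + 3*exp(4)/2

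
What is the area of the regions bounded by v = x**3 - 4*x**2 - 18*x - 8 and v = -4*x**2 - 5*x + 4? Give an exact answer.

407/4

Set the curves equal: x**3 - 4*x**2 - 18*x - 8 = -4*x**2 - 5*x + 4, so x**3 - 13*x - 12 = 0, which factors as (x - 4)*(x + 1)*(x + 3) = 0. The curves meet at x = -3, -1, 4.
On [-3, -1], v = x**3 - 4*x**2 - 18*x - 8 is on top; that piece has area ∫[-3,-1] (x**3 - 13*x - 12) dx = 8.
On [-1, 4], v = -4*x**2 - 5*x + 4 is on top; that piece has area ∫[-1,4] (-(x**3 - 13*x - 12)) dx = 375/4.
Total enclosed area = 8 + 375/4 = 407/4.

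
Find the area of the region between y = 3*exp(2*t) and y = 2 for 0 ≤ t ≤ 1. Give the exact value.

On [0, 1], (3*exp(2*t)) - (2) = 3*exp(2*t) - 2 is ≥ 0 throughout, so the area is a single integral of |3*exp(2*t) - 2|.
∫[0,1] (3*exp(2*t) - 2) dt = -7/2 + 3*exp(2)/2.

-7/2 + 3*exp(2)/2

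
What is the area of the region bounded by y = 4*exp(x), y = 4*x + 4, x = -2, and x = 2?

-16 - 4*exp(-2) + 4*exp(2)

On [-2, 2], (4*exp(x)) - (4*x + 4) = -4*x + 4*exp(x) - 4 is ≥ 0 throughout, so the area is a single integral of |-4*x + 4*exp(x) - 4|.
∫[-2,2] (-4*x + 4*exp(x) - 4) dx = -16 - 4*exp(-2) + 4*exp(2).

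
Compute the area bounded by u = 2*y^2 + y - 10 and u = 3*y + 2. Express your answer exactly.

Both boundary curves give u as a function of y, so integrate with respect to y. Setting them equal: 2*y^2 - 2*y - 12 = 0, i.e. 2*(y - 3)*(y + 2) = 0, so they meet at y = -2, 3.
For y in [-2, 3], u = 2*y^2 + y - 10 is on the left; area = ∫[-2,3] (-(2*y^2 - 2*y - 12)) dy = 125/3.

125/3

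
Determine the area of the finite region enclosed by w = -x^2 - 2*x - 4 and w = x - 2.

1/6

Set the curves equal: -x^2 - 2*x - 4 = x - 2, so -x^2 - 3*x - 2 = 0, which factors as -(x + 1)*(x + 2) = 0. The curves meet at x = -2, -1.
On [-2, -1], w = -x^2 - 2*x - 4 is on top; that piece has area ∫[-2,-1] (-x^2 - 3*x - 2) dx = 1/6.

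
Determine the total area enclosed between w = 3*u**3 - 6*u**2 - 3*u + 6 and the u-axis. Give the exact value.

The curve meets the u-axis where 3*u**3 - 6*u**2 - 3*u + 6 = 0, i.e. 3*(u - 2)*(u - 1)*(u + 1) = 0, at u = -1, 1, 2.
On [-1, 1] the curve lies above the axis; ∫[-1,1] (3*u**3 - 6*u**2 - 3*u + 6) du = 8, giving area 8.
On [1, 2] the curve lies below the axis; ∫[1,2] (3*u**3 - 6*u**2 - 3*u + 6) du = -5/4, giving area 5/4.
Total area = 8 + 5/4 = 37/4.

37/4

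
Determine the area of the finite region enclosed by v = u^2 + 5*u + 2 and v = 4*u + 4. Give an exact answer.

Set the curves equal: u^2 + 5*u + 2 = 4*u + 4, so u^2 + u - 2 = 0, which factors as (u - 1)*(u + 2) = 0. The curves meet at u = -2, 1.
On [-2, 1], v = 4*u + 4 is on top; that piece has area ∫[-2,1] (-(u^2 + u - 2)) du = 9/2.

9/2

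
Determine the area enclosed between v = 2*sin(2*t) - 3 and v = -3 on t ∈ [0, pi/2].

On [0, pi/2], (2*sin(2*t) - 3) - (-3) = 2*sin(2*t) is ≥ 0 throughout, so the area is a single integral of |2*sin(2*t)|.
∫[0,pi/2] (2*sin(2*t)) dt = 2.

2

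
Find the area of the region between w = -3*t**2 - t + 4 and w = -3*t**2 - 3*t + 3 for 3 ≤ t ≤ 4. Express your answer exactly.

On [3, 4], (-3*t**2 - t + 4) - (-3*t**2 - 3*t + 3) = 2*t + 1 is ≥ 0 throughout, so the area is a single integral of |2*t + 1|.
∫[3,4] (2*t + 1) dt = 8.

8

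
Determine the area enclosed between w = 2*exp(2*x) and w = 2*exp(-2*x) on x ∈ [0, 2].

On [0, 2], (2*exp(2*x)) - (2*exp(-2*x)) = 2*exp(2*x) - 2*exp(-2*x) is ≥ 0 throughout, so the area is a single integral of |2*exp(2*x) - 2*exp(-2*x)|.
∫[0,2] (2*exp(2*x) - 2*exp(-2*x)) dx = -2 + exp(-4) + exp(4).

-2 + exp(-4) + exp(4)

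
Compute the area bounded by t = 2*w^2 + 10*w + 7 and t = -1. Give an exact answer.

Both boundary curves give t as a function of w, so integrate with respect to w. Setting them equal: 2*w^2 + 10*w + 8 = 0, i.e. 2*(w + 1)*(w + 4) = 0, so they meet at w = -4, -1.
For w in [-4, -1], t = 2*w^2 + 10*w + 7 is on the left; area = ∫[-4,-1] (-(2*w^2 + 10*w + 8)) dw = 9.

9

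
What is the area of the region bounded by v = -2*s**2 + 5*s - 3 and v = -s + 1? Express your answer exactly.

Set the curves equal: -2*s**2 + 5*s - 3 = -s + 1, so -2*s**2 + 6*s - 4 = 0, which factors as -2*(s - 2)*(s - 1) = 0. The curves meet at s = 1, 2.
On [1, 2], v = -2*s**2 + 5*s - 3 is on top; that piece has area ∫[1,2] (-2*s**2 + 6*s - 4) ds = 1/3.

1/3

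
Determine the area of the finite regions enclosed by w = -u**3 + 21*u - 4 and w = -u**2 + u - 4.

2521/12

Set the curves equal: -u**3 + 21*u - 4 = -u**2 + u - 4, so -u**3 + u**2 + 20*u = 0, which factors as -u*(u - 5)*(u + 4) = 0. The curves meet at u = -4, 0, 5.
On [-4, 0], w = -u**2 + u - 4 is on top; that piece has area ∫[-4,0] (-(-u**3 + u**2 + 20*u)) du = 224/3.
On [0, 5], w = -u**3 + 21*u - 4 is on top; that piece has area ∫[0,5] (-u**3 + u**2 + 20*u) du = 1625/12.
Total enclosed area = 224/3 + 1625/12 = 2521/12.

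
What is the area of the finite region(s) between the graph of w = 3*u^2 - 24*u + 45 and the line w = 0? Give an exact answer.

4

The curve meets the u-axis where 3*u^2 - 24*u + 45 = 0, i.e. 3*(u - 5)*(u - 3) = 0, at u = 3, 5.
On [3, 5] the curve lies below the axis; ∫[3,5] (3*u^2 - 24*u + 45) du = -4, giving area 4.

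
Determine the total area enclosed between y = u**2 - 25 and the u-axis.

The curve meets the u-axis where u**2 - 25 = 0, i.e. (u - 5)*(u + 5) = 0, at u = -5, 5.
On [-5, 5] the curve lies below the axis; ∫[-5,5] (u**2 - 25) du = -500/3, giving area 500/3.

500/3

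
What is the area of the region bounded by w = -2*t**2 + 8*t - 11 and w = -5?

8/3

Set the curves equal: -2*t**2 + 8*t - 11 = -5, so -2*t**2 + 8*t - 6 = 0, which factors as -2*(t - 3)*(t - 1) = 0. The curves meet at t = 1, 3.
On [1, 3], w = -2*t**2 + 8*t - 11 is on top; that piece has area ∫[1,3] (-2*t**2 + 8*t - 6) dt = 8/3.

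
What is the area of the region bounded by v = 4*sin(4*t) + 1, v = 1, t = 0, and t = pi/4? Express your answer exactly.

2

On [0, pi/4], (4*sin(4*t) + 1) - (1) = 4*sin(4*t) is ≥ 0 throughout, so the area is a single integral of |4*sin(4*t)|.
∫[0,pi/4] (4*sin(4*t)) dt = 2.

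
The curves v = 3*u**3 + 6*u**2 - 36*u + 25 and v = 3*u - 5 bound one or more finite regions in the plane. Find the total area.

1741/4

Set the curves equal: 3*u**3 + 6*u**2 - 36*u + 25 = 3*u - 5, so 3*u**3 + 6*u**2 - 39*u + 30 = 0, which factors as 3*(u - 2)*(u - 1)*(u + 5) = 0. The curves meet at u = -5, 1, 2.
On [-5, 1], v = 3*u**3 + 6*u**2 - 36*u + 25 is on top; that piece has area ∫[-5,1] (3*u**3 + 6*u**2 - 39*u + 30) du = 432.
On [1, 2], v = 3*u - 5 is on top; that piece has area ∫[1,2] (-(3*u**3 + 6*u**2 - 39*u + 30)) du = 13/4.
Total enclosed area = 432 + 13/4 = 1741/4.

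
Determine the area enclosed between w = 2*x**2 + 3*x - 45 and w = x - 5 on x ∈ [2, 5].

121/3

The difference (2*x**2 + 3*x - 45) - (x - 5) = 2*x**2 + 2*x - 40 changes sign at x = 4 inside [2, 5], so split the integral there.
∫[2,4] (2*x**2 + 2*x - 40) dx = -92/3; the area of that piece is 92/3.
∫[4,5] (2*x**2 + 2*x - 40) dx = 29/3.
Total area = 92/3 + 29/3 = 121/3.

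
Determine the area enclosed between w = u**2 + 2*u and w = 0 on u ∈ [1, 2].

On [1, 2], (u**2 + 2*u) - (0) = u**2 + 2*u is ≥ 0 throughout, so the area is a single integral of |u**2 + 2*u|.
∫[1,2] (u**2 + 2*u) du = 16/3.

16/3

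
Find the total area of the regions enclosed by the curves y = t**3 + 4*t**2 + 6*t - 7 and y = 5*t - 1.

71/6

Set the curves equal: t**3 + 4*t**2 + 6*t - 7 = 5*t - 1, so t**3 + 4*t**2 + t - 6 = 0, which factors as (t - 1)*(t + 2)*(t + 3) = 0. The curves meet at t = -3, -2, 1.
On [-3, -2], y = t**3 + 4*t**2 + 6*t - 7 is on top; that piece has area ∫[-3,-2] (t**3 + 4*t**2 + t - 6) dt = 7/12.
On [-2, 1], y = 5*t - 1 is on top; that piece has area ∫[-2,1] (-(t**3 + 4*t**2 + t - 6)) dt = 45/4.
Total enclosed area = 7/12 + 45/4 = 71/6.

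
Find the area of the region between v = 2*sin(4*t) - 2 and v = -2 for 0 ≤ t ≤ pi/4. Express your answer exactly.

1

On [0, pi/4], (2*sin(4*t) - 2) - (-2) = 2*sin(4*t) is ≥ 0 throughout, so the area is a single integral of |2*sin(4*t)|.
∫[0,pi/4] (2*sin(4*t)) dt = 1.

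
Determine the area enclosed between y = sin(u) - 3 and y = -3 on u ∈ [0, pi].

On [0, pi], (sin(u) - 3) - (-3) = sin(u) is ≥ 0 throughout, so the area is a single integral of |sin(u)|.
∫[0,pi] (sin(u)) du = 2.

2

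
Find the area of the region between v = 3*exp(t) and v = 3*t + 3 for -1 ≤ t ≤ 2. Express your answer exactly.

-27/2 - 3*exp(-1) + 3*exp(2)

On [-1, 2], (3*exp(t)) - (3*t + 3) = -3*t + 3*exp(t) - 3 is ≥ 0 throughout, so the area is a single integral of |-3*t + 3*exp(t) - 3|.
∫[-1,2] (-3*t + 3*exp(t) - 3) dt = -27/2 - 3*exp(-1) + 3*exp(2).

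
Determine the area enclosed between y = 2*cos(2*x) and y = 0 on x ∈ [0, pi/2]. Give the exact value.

2

The difference (2*cos(2*x)) - (0) = 2*cos(2*x) changes sign at x = pi/4 inside [0, pi/2], so split the integral there.
∫[0,pi/4] (2*cos(2*x)) dx = 1.
∫[pi/4,pi/2] (2*cos(2*x)) dx = -1; the area of that piece is 1.
Total area = 1 + 1 = 2.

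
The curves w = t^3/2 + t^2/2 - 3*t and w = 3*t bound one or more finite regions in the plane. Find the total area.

Set the curves equal: t^3/2 + t^2/2 - 3*t = 3*t, so t^3/2 + t^2/2 - 6*t = 0, which factors as t*(t - 3)*(t + 4)/2 = 0. The curves meet at t = -4, 0, 3.
On [-4, 0], w = t^3/2 + t^2/2 - 3*t is on top; that piece has area ∫[-4,0] (t^3/2 + t^2/2 - 6*t) dt = 80/3.
On [0, 3], w = 3*t is on top; that piece has area ∫[0,3] (-(t^3/2 + t^2/2 - 6*t)) dt = 99/8.
Total enclosed area = 80/3 + 99/8 = 937/24.

937/24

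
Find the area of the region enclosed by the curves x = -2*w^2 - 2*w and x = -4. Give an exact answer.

9

Both boundary curves give x as a function of w, so integrate with respect to w. Setting them equal: -2*w^2 - 2*w + 4 = 0, i.e. -2*(w - 1)*(w + 2) = 0, so they meet at w = -2, 1.
For w in [-2, 1], x = -2*w^2 - 2*w is on the right; area = ∫[-2,1] (-2*w^2 - 2*w + 4) dw = 9.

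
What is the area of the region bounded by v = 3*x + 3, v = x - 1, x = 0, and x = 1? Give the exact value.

5

On [0, 1], (3*x + 3) - (x - 1) = 2*x + 4 is ≥ 0 throughout, so the area is a single integral of |2*x + 4|.
∫[0,1] (2*x + 4) dx = 5.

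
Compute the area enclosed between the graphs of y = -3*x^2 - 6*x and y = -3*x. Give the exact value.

Set the curves equal: -3*x^2 - 6*x = -3*x, so -3*x^2 - 3*x = 0, which factors as -3*x*(x + 1) = 0. The curves meet at x = -1, 0.
On [-1, 0], y = -3*x^2 - 6*x is on top; that piece has area ∫[-1,0] (-3*x^2 - 3*x) dx = 1/2.

1/2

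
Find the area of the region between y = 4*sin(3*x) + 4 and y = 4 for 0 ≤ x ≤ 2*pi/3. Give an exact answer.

The difference (4*sin(3*x) + 4) - (4) = 4*sin(3*x) changes sign at x = pi/3 inside [0, 2*pi/3], so split the integral there.
∫[0,pi/3] (4*sin(3*x)) dx = 8/3.
∫[pi/3,2*pi/3] (4*sin(3*x)) dx = -8/3; the area of that piece is 8/3.
Total area = 8/3 + 8/3 = 16/3.

16/3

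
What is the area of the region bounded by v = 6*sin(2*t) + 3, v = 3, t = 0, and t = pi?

12

The difference (6*sin(2*t) + 3) - (3) = 6*sin(2*t) changes sign at t = pi/2 inside [0, pi], so split the integral there.
∫[0,pi/2] (6*sin(2*t)) dt = 6.
∫[pi/2,pi] (6*sin(2*t)) dt = -6; the area of that piece is 6.
Total area = 6 + 6 = 12.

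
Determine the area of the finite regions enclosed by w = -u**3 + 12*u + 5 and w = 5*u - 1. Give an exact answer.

Set the curves equal: -u**3 + 12*u + 5 = 5*u - 1, so -u**3 + 7*u + 6 = 0, which factors as -(u - 3)*(u + 1)*(u + 2) = 0. The curves meet at u = -2, -1, 3.
On [-2, -1], w = 5*u - 1 is on top; that piece has area ∫[-2,-1] (-(-u**3 + 7*u + 6)) du = 3/4.
On [-1, 3], w = -u**3 + 12*u + 5 is on top; that piece has area ∫[-1,3] (-u**3 + 7*u + 6) du = 32.
Total enclosed area = 3/4 + 32 = 131/4.

131/4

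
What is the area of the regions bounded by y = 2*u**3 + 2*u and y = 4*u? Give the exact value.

Set the curves equal: 2*u**3 + 2*u = 4*u, so 2*u**3 - 2*u = 0, which factors as 2*u*(u - 1)*(u + 1) = 0. The curves meet at u = -1, 0, 1.
On [-1, 0], y = 2*u**3 + 2*u is on top; that piece has area ∫[-1,0] (2*u**3 - 2*u) du = 1/2.
On [0, 1], y = 4*u is on top; that piece has area ∫[0,1] (-(2*u**3 - 2*u)) du = 1/2.
Total enclosed area = 1/2 + 1/2 = 1.

1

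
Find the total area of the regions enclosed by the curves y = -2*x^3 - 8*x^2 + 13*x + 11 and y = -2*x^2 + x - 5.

Set the curves equal: -2*x^3 - 8*x^2 + 13*x + 11 = -2*x^2 + x - 5, so -2*x^3 - 6*x^2 + 12*x + 16 = 0, which factors as -2*(x - 2)*(x + 1)*(x + 4) = 0. The curves meet at x = -4, -1, 2.
On [-4, -1], y = -2*x^2 + x - 5 is on top; that piece has area ∫[-4,-1] (-(-2*x^3 - 6*x^2 + 12*x + 16)) dx = 81/2.
On [-1, 2], y = -2*x^3 - 8*x^2 + 13*x + 11 is on top; that piece has area ∫[-1,2] (-2*x^3 - 6*x^2 + 12*x + 16) dx = 81/2.
Total enclosed area = 81/2 + 81/2 = 81.

81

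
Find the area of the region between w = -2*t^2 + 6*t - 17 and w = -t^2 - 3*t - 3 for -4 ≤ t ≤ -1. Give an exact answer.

261/2

On [-4, -1], (-2*t^2 + 6*t - 17) - (-t^2 - 3*t - 3) = -t^2 + 9*t - 14 is ≤ 0 throughout, so the area is a single integral of |-t^2 + 9*t - 14|.
∫[-4,-1] (-t^2 + 9*t - 14) dt = -261/2; the area of that piece is 261/2.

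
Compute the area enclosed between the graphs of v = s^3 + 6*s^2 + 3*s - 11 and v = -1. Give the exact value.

Set the curves equal: s^3 + 6*s^2 + 3*s - 11 = -1, so s^3 + 6*s^2 + 3*s - 10 = 0, which factors as (s - 1)*(s + 2)*(s + 5) = 0. The curves meet at s = -5, -2, 1.
On [-5, -2], v = s^3 + 6*s^2 + 3*s - 11 is on top; that piece has area ∫[-5,-2] (s^3 + 6*s^2 + 3*s - 10) ds = 81/4.
On [-2, 1], v = -1 is on top; that piece has area ∫[-2,1] (-(s^3 + 6*s^2 + 3*s - 10)) ds = 81/4.
Total enclosed area = 81/4 + 81/4 = 81/2.

81/2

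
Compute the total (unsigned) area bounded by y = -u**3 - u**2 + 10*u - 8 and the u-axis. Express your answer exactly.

The curve meets the u-axis where -u**3 - u**2 + 10*u - 8 = 0, i.e. -(u - 2)*(u - 1)*(u + 4) = 0, at u = -4, 1, 2.
On [-4, 1] the curve lies below the axis; ∫[-4,1] (-u**3 - u**2 + 10*u - 8) du = -875/12, giving area 875/12.
On [1, 2] the curve lies above the axis; ∫[1,2] (-u**3 - u**2 + 10*u - 8) du = 11/12, giving area 11/12.
Total area = 875/12 + 11/12 = 443/6.

443/6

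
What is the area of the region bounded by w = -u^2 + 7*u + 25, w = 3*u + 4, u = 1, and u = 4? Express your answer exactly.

72

On [1, 4], (-u^2 + 7*u + 25) - (3*u + 4) = -u^2 + 4*u + 21 is ≥ 0 throughout, so the area is a single integral of |-u^2 + 4*u + 21|.
∫[1,4] (-u^2 + 4*u + 21) du = 72.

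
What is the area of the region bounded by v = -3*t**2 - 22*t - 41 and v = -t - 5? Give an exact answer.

Set the curves equal: -3*t**2 - 22*t - 41 = -t - 5, so -3*t**2 - 21*t - 36 = 0, which factors as -3*(t + 3)*(t + 4) = 0. The curves meet at t = -4, -3.
On [-4, -3], v = -3*t**2 - 22*t - 41 is on top; that piece has area ∫[-4,-3] (-3*t**2 - 21*t - 36) dt = 1/2.

1/2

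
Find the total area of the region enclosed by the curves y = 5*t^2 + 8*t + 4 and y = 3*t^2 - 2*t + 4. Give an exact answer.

Set the curves equal: 5*t^2 + 8*t + 4 = 3*t^2 - 2*t + 4, so 2*t^2 + 10*t = 0, which factors as 2*t*(t + 5) = 0. The curves meet at t = -5, 0.
On [-5, 0], y = 3*t^2 - 2*t + 4 is on top; that piece has area ∫[-5,0] (-(2*t^2 + 10*t)) dt = 125/3.

125/3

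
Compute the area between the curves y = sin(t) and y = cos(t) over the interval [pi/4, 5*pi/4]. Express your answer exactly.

2*sqrt(2)

On [pi/4, 5*pi/4], (sin(t)) - (cos(t)) = sin(t) - cos(t) is ≥ 0 throughout, so the area is a single integral of |sin(t) - cos(t)|.
∫[pi/4,5*pi/4] (sin(t) - cos(t)) dt = 2*sqrt(2).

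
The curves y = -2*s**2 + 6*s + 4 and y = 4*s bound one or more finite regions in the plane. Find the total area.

Set the curves equal: -2*s**2 + 6*s + 4 = 4*s, so -2*s**2 + 2*s + 4 = 0, which factors as -2*(s - 2)*(s + 1) = 0. The curves meet at s = -1, 2.
On [-1, 2], y = -2*s**2 + 6*s + 4 is on top; that piece has area ∫[-1,2] (-2*s**2 + 2*s + 4) ds = 9.

9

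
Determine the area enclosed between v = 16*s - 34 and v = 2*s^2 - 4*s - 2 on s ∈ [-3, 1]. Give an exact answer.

On [-3, 1], (16*s - 34) - (2*s^2 - 4*s - 2) = -2*s^2 + 20*s - 32 is ≤ 0 throughout, so the area is a single integral of |-2*s^2 + 20*s - 32|.
∫[-3,1] (-2*s^2 + 20*s - 32) ds = -680/3; the area of that piece is 680/3.

680/3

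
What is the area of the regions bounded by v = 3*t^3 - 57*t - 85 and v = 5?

Set the curves equal: 3*t^3 - 57*t - 85 = 5, so 3*t^3 - 57*t - 90 = 0, which factors as 3*(t - 5)*(t + 2)*(t + 3) = 0. The curves meet at t = -3, -2, 5.
On [-3, -2], v = 3*t^3 - 57*t - 85 is on top; that piece has area ∫[-3,-2] (3*t^3 - 57*t - 90) dt = 15/4.
On [-2, 5], v = 5 is on top; that piece has area ∫[-2,5] (-(3*t^3 - 57*t - 90)) dt = 3087/4.
Total enclosed area = 15/4 + 3087/4 = 1551/2.

1551/2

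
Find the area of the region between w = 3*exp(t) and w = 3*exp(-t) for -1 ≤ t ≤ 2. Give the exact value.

The difference (3*exp(t)) - (3*exp(-t)) = 3*exp(t) - 3*exp(-t) changes sign at t = 0 inside [-1, 2], so split the integral there.
∫[-1,0] (3*exp(t) - 3*exp(-t)) dt = -3*exp(1) - 3*exp(-1) + 6; the area of that piece is -6 + 3*exp(-1) + 3*exp(1).
∫[0,2] (3*exp(t) - 3*exp(-t)) dt = -6 + 3*exp(-2) + 3*exp(2).
Total area = (-6 + 3*exp(-1) + 3*exp(1)) + (-6 + 3*exp(-2) + 3*exp(2)) = -12 + 3*exp(-2) + 3*exp(-1) + 3*exp(1) + 3*exp(2).

-12 + 3*exp(-2) + 3*exp(-1) + 3*exp(1) + 3*exp(2)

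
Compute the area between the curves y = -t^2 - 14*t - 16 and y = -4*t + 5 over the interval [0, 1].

On [0, 1], (-t^2 - 14*t - 16) - (-4*t + 5) = -t^2 - 10*t - 21 is ≤ 0 throughout, so the area is a single integral of |-t^2 - 10*t - 21|.
∫[0,1] (-t^2 - 10*t - 21) dt = -79/3; the area of that piece is 79/3.

79/3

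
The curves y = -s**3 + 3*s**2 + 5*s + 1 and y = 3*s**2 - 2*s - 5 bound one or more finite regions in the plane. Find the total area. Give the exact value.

131/4

Set the curves equal: -s**3 + 3*s**2 + 5*s + 1 = 3*s**2 - 2*s - 5, so -s**3 + 7*s + 6 = 0, which factors as -(s - 3)*(s + 1)*(s + 2) = 0. The curves meet at s = -2, -1, 3.
On [-2, -1], y = 3*s**2 - 2*s - 5 is on top; that piece has area ∫[-2,-1] (-(-s**3 + 7*s + 6)) ds = 3/4.
On [-1, 3], y = -s**3 + 3*s**2 + 5*s + 1 is on top; that piece has area ∫[-1,3] (-s**3 + 7*s + 6) ds = 32.
Total enclosed area = 3/4 + 32 = 131/4.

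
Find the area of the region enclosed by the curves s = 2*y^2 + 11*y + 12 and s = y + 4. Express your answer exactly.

Both boundary curves give s as a function of y, so integrate with respect to y. Setting them equal: 2*y^2 + 10*y + 8 = 0, i.e. 2*(y + 1)*(y + 4) = 0, so they meet at y = -4, -1.
For y in [-4, -1], s = 2*y^2 + 11*y + 12 is on the left; area = ∫[-4,-1] (-(2*y^2 + 10*y + 8)) dy = 9.

9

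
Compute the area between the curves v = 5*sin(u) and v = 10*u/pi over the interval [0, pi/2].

5 - 5*pi/4

On [0, pi/2], (5*sin(u)) - (10*u/pi) = -10*u/pi + 5*sin(u) is ≥ 0 throughout, so the area is a single integral of |-10*u/pi + 5*sin(u)|.
∫[0,pi/2] (-10*u/pi + 5*sin(u)) du = 5 - 5*pi/4.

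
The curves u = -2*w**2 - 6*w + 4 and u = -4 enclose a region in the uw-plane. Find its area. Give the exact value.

125/3

Both boundary curves give u as a function of w, so integrate with respect to w. Setting them equal: -2*w**2 - 6*w + 8 = 0, i.e. -2*(w - 1)*(w + 4) = 0, so they meet at w = -4, 1.
For w in [-4, 1], u = -2*w**2 - 6*w + 4 is on the right; area = ∫[-4,1] (-2*w**2 - 6*w + 8) dw = 125/3.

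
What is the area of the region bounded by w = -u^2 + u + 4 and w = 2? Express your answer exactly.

Set the curves equal: -u^2 + u + 4 = 2, so -u^2 + u + 2 = 0, which factors as -(u - 2)*(u + 1) = 0. The curves meet at u = -1, 2.
On [-1, 2], w = -u^2 + u + 4 is on top; that piece has area ∫[-1,2] (-u^2 + u + 2) du = 9/2.

9/2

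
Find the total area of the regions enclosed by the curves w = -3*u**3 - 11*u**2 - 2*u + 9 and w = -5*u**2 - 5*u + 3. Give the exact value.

37/4

Set the curves equal: -3*u**3 - 11*u**2 - 2*u + 9 = -5*u**2 - 5*u + 3, so -3*u**3 - 6*u**2 + 3*u + 6 = 0, which factors as -3*(u - 1)*(u + 1)*(u + 2) = 0. The curves meet at u = -2, -1, 1.
On [-2, -1], w = -5*u**2 - 5*u + 3 is on top; that piece has area ∫[-2,-1] (-(-3*u**3 - 6*u**2 + 3*u + 6)) du = 5/4.
On [-1, 1], w = -3*u**3 - 11*u**2 - 2*u + 9 is on top; that piece has area ∫[-1,1] (-3*u**3 - 6*u**2 + 3*u + 6) du = 8.
Total enclosed area = 5/4 + 8 = 37/4.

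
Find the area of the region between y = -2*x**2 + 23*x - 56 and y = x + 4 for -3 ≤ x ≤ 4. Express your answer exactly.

On [-3, 4], (-2*x**2 + 23*x - 56) - (x + 4) = -2*x**2 + 22*x - 60 is ≤ 0 throughout, so the area is a single integral of |-2*x**2 + 22*x - 60|.
∫[-3,4] (-2*x**2 + 22*x - 60) dx = -1211/3; the area of that piece is 1211/3.

1211/3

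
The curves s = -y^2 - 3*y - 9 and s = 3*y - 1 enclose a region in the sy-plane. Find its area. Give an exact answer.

4/3

Both boundary curves give s as a function of y, so integrate with respect to y. Setting them equal: -y^2 - 6*y - 8 = 0, i.e. -(y + 2)*(y + 4) = 0, so they meet at y = -4, -2.
For y in [-4, -2], s = -y^2 - 3*y - 9 is on the right; area = ∫[-4,-2] (-y^2 - 6*y - 8) dy = 4/3.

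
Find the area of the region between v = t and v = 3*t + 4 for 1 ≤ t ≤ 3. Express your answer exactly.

On [1, 3], (t) - (3*t + 4) = -2*t - 4 is ≤ 0 throughout, so the area is a single integral of |-2*t - 4|.
∫[1,3] (-2*t - 4) dt = -16; the area of that piece is 16.

16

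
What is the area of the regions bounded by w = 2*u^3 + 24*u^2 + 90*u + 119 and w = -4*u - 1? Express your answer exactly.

1

Set the curves equal: 2*u^3 + 24*u^2 + 90*u + 119 = -4*u - 1, so 2*u^3 + 24*u^2 + 94*u + 120 = 0, which factors as 2*(u + 3)*(u + 4)*(u + 5) = 0. The curves meet at u = -5, -4, -3.
On [-5, -4], w = 2*u^3 + 24*u^2 + 90*u + 119 is on top; that piece has area ∫[-5,-4] (2*u^3 + 24*u^2 + 94*u + 120) du = 1/2.
On [-4, -3], w = -4*u - 1 is on top; that piece has area ∫[-4,-3] (-(2*u^3 + 24*u^2 + 94*u + 120)) du = 1/2.
Total enclosed area = 1/2 + 1/2 = 1.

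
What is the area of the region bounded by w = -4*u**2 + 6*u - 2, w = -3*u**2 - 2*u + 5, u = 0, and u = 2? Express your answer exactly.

6

The difference (-4*u**2 + 6*u - 2) - (-3*u**2 - 2*u + 5) = -u**2 + 8*u - 7 changes sign at u = 1 inside [0, 2], so split the integral there.
∫[0,1] (-u**2 + 8*u - 7) du = -10/3; the area of that piece is 10/3.
∫[1,2] (-u**2 + 8*u - 7) du = 8/3.
Total area = 10/3 + 8/3 = 6.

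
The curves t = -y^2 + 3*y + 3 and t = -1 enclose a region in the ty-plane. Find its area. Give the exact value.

Both boundary curves give t as a function of y, so integrate with respect to y. Setting them equal: -y^2 + 3*y + 4 = 0, i.e. -(y - 4)*(y + 1) = 0, so they meet at y = -1, 4.
For y in [-1, 4], t = -y^2 + 3*y + 3 is on the right; area = ∫[-1,4] (-y^2 + 3*y + 4) dy = 125/6.

125/6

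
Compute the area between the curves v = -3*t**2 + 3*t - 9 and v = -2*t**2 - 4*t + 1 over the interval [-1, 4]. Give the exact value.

The difference (-3*t**2 + 3*t - 9) - (-2*t**2 - 4*t + 1) = -t**2 + 7*t - 10 changes sign at t = 2 inside [-1, 4], so split the integral there.
∫[-1,2] (-t**2 + 7*t - 10) dt = -45/2; the area of that piece is 45/2.
∫[2,4] (-t**2 + 7*t - 10) dt = 10/3.
Total area = 45/2 + 10/3 = 155/6.

155/6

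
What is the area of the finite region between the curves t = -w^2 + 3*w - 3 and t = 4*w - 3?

1/6

Both boundary curves give t as a function of w, so integrate with respect to w. Setting them equal: -w^2 - w = 0, i.e. -w*(w + 1) = 0, so they meet at w = -1, 0.
For w in [-1, 0], t = -w^2 + 3*w - 3 is on the right; area = ∫[-1,0] (-w^2 - w) dw = 1/6.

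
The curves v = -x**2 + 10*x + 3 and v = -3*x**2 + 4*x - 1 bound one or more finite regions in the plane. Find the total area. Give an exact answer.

1/3

Set the curves equal: -x**2 + 10*x + 3 = -3*x**2 + 4*x - 1, so 2*x**2 + 6*x + 4 = 0, which factors as 2*(x + 1)*(x + 2) = 0. The curves meet at x = -2, -1.
On [-2, -1], v = -3*x**2 + 4*x - 1 is on top; that piece has area ∫[-2,-1] (-(2*x**2 + 6*x + 4)) dx = 1/3.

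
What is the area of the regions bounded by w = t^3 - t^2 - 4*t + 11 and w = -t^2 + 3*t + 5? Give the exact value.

131/4

Set the curves equal: t^3 - t^2 - 4*t + 11 = -t^2 + 3*t + 5, so t^3 - 7*t + 6 = 0, which factors as (t - 2)*(t - 1)*(t + 3) = 0. The curves meet at t = -3, 1, 2.
On [-3, 1], w = t^3 - t^2 - 4*t + 11 is on top; that piece has area ∫[-3,1] (t^3 - 7*t + 6) dt = 32.
On [1, 2], w = -t^2 + 3*t + 5 is on top; that piece has area ∫[1,2] (-(t^3 - 7*t + 6)) dt = 3/4.
Total enclosed area = 32 + 3/4 = 131/4.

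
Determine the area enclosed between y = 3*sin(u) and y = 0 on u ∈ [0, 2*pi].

The difference (3*sin(u)) - (0) = 3*sin(u) changes sign at u = pi inside [0, 2*pi], so split the integral there.
∫[0,pi] (3*sin(u)) du = 6.
∫[pi,2*pi] (3*sin(u)) du = -6; the area of that piece is 6.
Total area = 6 + 6 = 12.

12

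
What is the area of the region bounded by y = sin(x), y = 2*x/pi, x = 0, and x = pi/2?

1 - pi/4

On [0, pi/2], (sin(x)) - (2*x/pi) = -2*x/pi + sin(x) is ≥ 0 throughout, so the area is a single integral of |-2*x/pi + sin(x)|.
∫[0,pi/2] (-2*x/pi + sin(x)) dx = 1 - pi/4.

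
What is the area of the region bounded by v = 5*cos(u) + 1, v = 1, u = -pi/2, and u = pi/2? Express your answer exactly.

On [-pi/2, pi/2], (5*cos(u) + 1) - (1) = 5*cos(u) is ≥ 0 throughout, so the area is a single integral of |5*cos(u)|.
∫[-pi/2,pi/2] (5*cos(u)) du = 10.

10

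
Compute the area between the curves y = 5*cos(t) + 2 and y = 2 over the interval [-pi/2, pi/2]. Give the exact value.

10

On [-pi/2, pi/2], (5*cos(t) + 2) - (2) = 5*cos(t) is ≥ 0 throughout, so the area is a single integral of |5*cos(t)|.
∫[-pi/2,pi/2] (5*cos(t)) dt = 10.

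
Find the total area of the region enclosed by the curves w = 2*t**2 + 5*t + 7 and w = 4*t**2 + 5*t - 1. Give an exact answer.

Set the curves equal: 2*t**2 + 5*t + 7 = 4*t**2 + 5*t - 1, so -2*t**2 + 8 = 0, which factors as -2*(t - 2)*(t + 2) = 0. The curves meet at t = -2, 2.
On [-2, 2], w = 2*t**2 + 5*t + 7 is on top; that piece has area ∫[-2,2] (-2*t**2 + 8) dt = 64/3.

64/3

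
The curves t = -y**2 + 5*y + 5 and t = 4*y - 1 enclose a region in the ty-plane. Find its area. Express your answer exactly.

Both boundary curves give t as a function of y, so integrate with respect to y. Setting them equal: -y**2 + y + 6 = 0, i.e. -(y - 3)*(y + 2) = 0, so they meet at y = -2, 3.
For y in [-2, 3], t = -y**2 + 5*y + 5 is on the right; area = ∫[-2,3] (-y**2 + y + 6) dy = 125/6.

125/6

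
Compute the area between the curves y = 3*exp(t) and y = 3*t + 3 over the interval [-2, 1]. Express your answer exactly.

-9/2 - 3*exp(-2) + 3*exp(1)

On [-2, 1], (3*exp(t)) - (3*t + 3) = -3*t + 3*exp(t) - 3 is ≥ 0 throughout, so the area is a single integral of |-3*t + 3*exp(t) - 3|.
∫[-2,1] (-3*t + 3*exp(t) - 3) dt = -9/2 - 3*exp(-2) + 3*exp(1).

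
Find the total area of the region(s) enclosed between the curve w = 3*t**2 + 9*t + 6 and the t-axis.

The curve meets the t-axis where 3*t**2 + 9*t + 6 = 0, i.e. 3*(t + 1)*(t + 2) = 0, at t = -2, -1.
On [-2, -1] the curve lies below the axis; ∫[-2,-1] (3*t**2 + 9*t + 6) dt = -1/2, giving area 1/2.

1/2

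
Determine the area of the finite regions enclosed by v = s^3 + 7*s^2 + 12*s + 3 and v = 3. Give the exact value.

71/6

Set the curves equal: s^3 + 7*s^2 + 12*s + 3 = 3, so s^3 + 7*s^2 + 12*s = 0, which factors as s*(s + 3)*(s + 4) = 0. The curves meet at s = -4, -3, 0.
On [-4, -3], v = s^3 + 7*s^2 + 12*s + 3 is on top; that piece has area ∫[-4,-3] (s^3 + 7*s^2 + 12*s) ds = 7/12.
On [-3, 0], v = 3 is on top; that piece has area ∫[-3,0] (-(s^3 + 7*s^2 + 12*s)) ds = 45/4.
Total enclosed area = 7/12 + 45/4 = 71/6.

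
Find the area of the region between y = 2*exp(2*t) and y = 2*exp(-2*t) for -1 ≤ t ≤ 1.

The difference (2*exp(2*t)) - (2*exp(-2*t)) = 2*exp(2*t) - 2*exp(-2*t) changes sign at t = 0 inside [-1, 1], so split the integral there.
∫[-1,0] (2*exp(2*t) - 2*exp(-2*t)) dt = -exp(2) - exp(-2) + 2; the area of that piece is -2 + exp(-2) + exp(2).
∫[0,1] (2*exp(2*t) - 2*exp(-2*t)) dt = -2 + exp(-2) + exp(2).
Total area = (-2 + exp(-2) + exp(2)) + (-2 + exp(-2) + exp(2)) = -4 + 2*exp(-2) + 2*exp(2).

-4 + 2*exp(-2) + 2*exp(2)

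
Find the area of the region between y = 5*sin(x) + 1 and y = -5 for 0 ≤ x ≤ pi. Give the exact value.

10 + 6*pi

On [0, pi], (5*sin(x) + 1) - (-5) = 5*sin(x) + 6 is ≥ 0 throughout, so the area is a single integral of |5*sin(x) + 6|.
∫[0,pi] (5*sin(x) + 6) dx = 10 + 6*pi.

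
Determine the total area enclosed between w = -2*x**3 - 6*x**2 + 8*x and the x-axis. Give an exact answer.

131/2

The curve meets the x-axis where -2*x**3 - 6*x**2 + 8*x = 0, i.e. -2*x*(x - 1)*(x + 4) = 0, at x = -4, 0, 1.
On [-4, 0] the curve lies below the axis; ∫[-4,0] (-2*x**3 - 6*x**2 + 8*x) dx = -64, giving area 64.
On [0, 1] the curve lies above the axis; ∫[0,1] (-2*x**3 - 6*x**2 + 8*x) dx = 3/2, giving area 3/2.
Total area = 64 + 3/2 = 131/2.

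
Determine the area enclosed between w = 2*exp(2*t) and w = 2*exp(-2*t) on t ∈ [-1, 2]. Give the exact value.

The difference (2*exp(2*t)) - (2*exp(-2*t)) = 2*exp(2*t) - 2*exp(-2*t) changes sign at t = 0 inside [-1, 2], so split the integral there.
∫[-1,0] (2*exp(2*t) - 2*exp(-2*t)) dt = -exp(2) - exp(-2) + 2; the area of that piece is -2 + exp(-2) + exp(2).
∫[0,2] (2*exp(2*t) - 2*exp(-2*t)) dt = -2 + exp(-4) + exp(4).
Total area = (-2 + exp(-2) + exp(2)) + (-2 + exp(-4) + exp(4)) = -4 + exp(-4) + exp(-2) + exp(2) + exp(4).

-4 + exp(-4) + exp(-2) + exp(2) + exp(4)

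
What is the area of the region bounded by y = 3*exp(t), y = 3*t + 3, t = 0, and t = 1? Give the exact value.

-15/2 + 3*exp(1)

On [0, 1], (3*exp(t)) - (3*t + 3) = -3*t + 3*exp(t) - 3 is ≥ 0 throughout, so the area is a single integral of |-3*t + 3*exp(t) - 3|.
∫[0,1] (-3*t + 3*exp(t) - 3) dt = -15/2 + 3*exp(1).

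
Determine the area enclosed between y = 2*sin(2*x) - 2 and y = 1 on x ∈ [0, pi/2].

-2 + 3*pi/2

On [0, pi/2], (2*sin(2*x) - 2) - (1) = 2*sin(2*x) - 3 is ≤ 0 throughout, so the area is a single integral of |2*sin(2*x) - 3|.
∫[0,pi/2] (2*sin(2*x) - 3) dx = 2 - 3*pi/2; the area of that piece is -2 + 3*pi/2.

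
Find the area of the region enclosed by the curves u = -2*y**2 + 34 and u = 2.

512/3

Both boundary curves give u as a function of y, so integrate with respect to y. Setting them equal: -2*y**2 + 32 = 0, i.e. -2*(y - 4)*(y + 4) = 0, so they meet at y = -4, 4.
For y in [-4, 4], u = -2*y**2 + 34 is on the right; area = ∫[-4,4] (-2*y**2 + 32) dy = 512/3.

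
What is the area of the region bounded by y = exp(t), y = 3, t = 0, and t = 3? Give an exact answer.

-14 + 6*log(3) + exp(3)

The difference (exp(t)) - (3) = exp(t) - 3 changes sign at t = log(3) inside [0, 3], so split the integral there.
∫[0,log(3)] (exp(t) - 3) dt = 2 - log(27); the area of that piece is -2 + log(27).
∫[log(3),3] (exp(t) - 3) dt = -12 + 3*log(3) + exp(3).
Total area = (-2 + log(27)) + (-12 + 3*log(3) + exp(3)) = -14 + 6*log(3) + exp(3).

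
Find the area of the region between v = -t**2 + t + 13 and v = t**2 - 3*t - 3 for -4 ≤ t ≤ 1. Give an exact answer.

The difference (-t**2 + t + 13) - (t**2 - 3*t - 3) = -2*t**2 + 4*t + 16 changes sign at t = -2 inside [-4, 1], so split the integral there.
∫[-4,-2] (-2*t**2 + 4*t + 16) dt = -88/3; the area of that piece is 88/3.
∫[-2,1] (-2*t**2 + 4*t + 16) dt = 36.
Total area = 88/3 + 36 = 196/3.

196/3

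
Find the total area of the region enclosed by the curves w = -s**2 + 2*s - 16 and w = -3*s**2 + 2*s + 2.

72

Set the curves equal: -s**2 + 2*s - 16 = -3*s**2 + 2*s + 2, so 2*s**2 - 18 = 0, which factors as 2*(s - 3)*(s + 3) = 0. The curves meet at s = -3, 3.
On [-3, 3], w = -3*s**2 + 2*s + 2 is on top; that piece has area ∫[-3,3] (-(2*s**2 - 18)) ds = 72.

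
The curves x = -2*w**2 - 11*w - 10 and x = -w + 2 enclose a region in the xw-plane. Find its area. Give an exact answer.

Both boundary curves give x as a function of w, so integrate with respect to w. Setting them equal: -2*w**2 - 10*w - 12 = 0, i.e. -2*(w + 2)*(w + 3) = 0, so they meet at w = -3, -2.
For w in [-3, -2], x = -2*w**2 - 11*w - 10 is on the right; area = ∫[-3,-2] (-2*w**2 - 10*w - 12) dw = 1/3.

1/3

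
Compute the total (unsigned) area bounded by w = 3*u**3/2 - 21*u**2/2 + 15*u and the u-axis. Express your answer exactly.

253/8

The curve meets the u-axis where 3*u**3/2 - 21*u**2/2 + 15*u = 0, i.e. 3*u*(u - 5)*(u - 2)/2 = 0, at u = 0, 2, 5.
On [0, 2] the curve lies above the axis; ∫[0,2] (3*u**3/2 - 21*u**2/2 + 15*u) du = 8, giving area 8.
On [2, 5] the curve lies below the axis; ∫[2,5] (3*u**3/2 - 21*u**2/2 + 15*u) du = -189/8, giving area 189/8.
Total area = 8 + 189/8 = 253/8.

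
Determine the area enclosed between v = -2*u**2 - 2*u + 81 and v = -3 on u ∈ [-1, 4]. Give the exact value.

On [-1, 4], (-2*u**2 - 2*u + 81) - (-3) = -2*u**2 - 2*u + 84 is ≥ 0 throughout, so the area is a single integral of |-2*u**2 - 2*u + 84|.
∫[-1,4] (-2*u**2 - 2*u + 84) du = 1085/3.

1085/3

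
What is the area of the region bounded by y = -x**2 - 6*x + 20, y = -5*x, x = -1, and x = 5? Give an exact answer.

The difference (-x**2 - 6*x + 20) - (-5*x) = -x**2 - x + 20 changes sign at x = 4 inside [-1, 5], so split the integral there.
∫[-1,4] (-x**2 - x + 20) dx = 425/6.
∫[4,5] (-x**2 - x + 20) dx = -29/6; the area of that piece is 29/6.
Total area = 425/6 + 29/6 = 227/3.

227/3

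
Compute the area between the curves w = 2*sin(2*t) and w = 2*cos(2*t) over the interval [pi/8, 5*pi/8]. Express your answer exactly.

On [pi/8, 5*pi/8], (2*sin(2*t)) - (2*cos(2*t)) = 2*sin(2*t) - 2*cos(2*t) is ≥ 0 throughout, so the area is a single integral of |2*sin(2*t) - 2*cos(2*t)|.
∫[pi/8,5*pi/8] (2*sin(2*t) - 2*cos(2*t)) dt = 2*sqrt(2).

2*sqrt(2)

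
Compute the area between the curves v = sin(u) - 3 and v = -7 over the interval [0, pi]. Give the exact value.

On [0, pi], (sin(u) - 3) - (-7) = sin(u) + 4 is ≥ 0 throughout, so the area is a single integral of |sin(u) + 4|.
∫[0,pi] (sin(u) + 4) du = 2 + 4*pi.

2 + 4*pi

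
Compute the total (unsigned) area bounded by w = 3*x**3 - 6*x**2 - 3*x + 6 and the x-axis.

The curve meets the x-axis where 3*x**3 - 6*x**2 - 3*x + 6 = 0, i.e. 3*(x - 2)*(x - 1)*(x + 1) = 0, at x = -1, 1, 2.
On [-1, 1] the curve lies above the axis; ∫[-1,1] (3*x**3 - 6*x**2 - 3*x + 6) dx = 8, giving area 8.
On [1, 2] the curve lies below the axis; ∫[1,2] (3*x**3 - 6*x**2 - 3*x + 6) dx = -5/4, giving area 5/4.
Total area = 8 + 5/4 = 37/4.

37/4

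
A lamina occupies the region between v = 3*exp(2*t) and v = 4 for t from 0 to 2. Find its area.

-21/2 - 4*log(3) + 8*log(2) + 3*exp(4)/2

The difference (3*exp(2*t)) - (4) = 3*exp(2*t) - 4 changes sign at t = -log(3)/2 + log(2) inside [0, 2], so split the integral there.
∫[0,-log(3)/2 + log(2)] (3*exp(2*t) - 4) dt = log(9/16) + 1/2; the area of that piece is -1/2 + log(16/9).
∫[-log(3)/2 + log(2),2] (3*exp(2*t) - 4) dt = -10 - 2*log(3) + 4*log(2) + 3*exp(4)/2.
Total area = (-1/2 + log(16/9)) + (-10 - 2*log(3) + 4*log(2) + 3*exp(4)/2) = -21/2 - 4*log(3) + 8*log(2) + 3*exp(4)/2.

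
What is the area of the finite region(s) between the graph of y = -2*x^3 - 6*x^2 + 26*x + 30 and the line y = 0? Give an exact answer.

256

The curve meets the x-axis where -2*x^3 - 6*x^2 + 26*x + 30 = 0, i.e. -2*(x - 3)*(x + 1)*(x + 5) = 0, at x = -5, -1, 3.
On [-5, -1] the curve lies below the axis; ∫[-5,-1] (-2*x^3 - 6*x^2 + 26*x + 30) dx = -128, giving area 128.
On [-1, 3] the curve lies above the axis; ∫[-1,3] (-2*x^3 - 6*x^2 + 26*x + 30) dx = 128, giving area 128.
Total area = 128 + 128 = 256.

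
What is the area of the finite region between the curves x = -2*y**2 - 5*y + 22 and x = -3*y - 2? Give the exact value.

343/3

Both boundary curves give x as a function of y, so integrate with respect to y. Setting them equal: -2*y**2 - 2*y + 24 = 0, i.e. -2*(y - 3)*(y + 4) = 0, so they meet at y = -4, 3.
For y in [-4, 3], x = -2*y**2 - 5*y + 22 is on the right; area = ∫[-4,3] (-2*y**2 - 2*y + 24) dy = 343/3.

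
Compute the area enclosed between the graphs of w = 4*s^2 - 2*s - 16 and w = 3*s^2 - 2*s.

256/3

Set the curves equal: 4*s^2 - 2*s - 16 = 3*s^2 - 2*s, so s^2 - 16 = 0, which factors as (s - 4)*(s + 4) = 0. The curves meet at s = -4, 4.
On [-4, 4], w = 3*s^2 - 2*s is on top; that piece has area ∫[-4,4] (-(s^2 - 16)) ds = 256/3.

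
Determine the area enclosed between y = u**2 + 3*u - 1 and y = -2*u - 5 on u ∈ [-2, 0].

The difference (u**2 + 3*u - 1) - (-2*u - 5) = u**2 + 5*u + 4 changes sign at u = -1 inside [-2, 0], so split the integral there.
∫[-2,-1] (u**2 + 5*u + 4) du = -7/6; the area of that piece is 7/6.
∫[-1,0] (u**2 + 5*u + 4) du = 11/6.
Total area = 7/6 + 11/6 = 3.

3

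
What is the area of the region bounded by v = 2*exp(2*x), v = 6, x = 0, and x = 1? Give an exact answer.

The difference (2*exp(2*x)) - (6) = 2*exp(2*x) - 6 changes sign at x = log(3)/2 inside [0, 1], so split the integral there.
∫[0,log(3)/2] (2*exp(2*x) - 6) dx = 2 - log(27); the area of that piece is -2 + log(27).
∫[log(3)/2,1] (2*exp(2*x) - 6) dx = -9 + 3*log(3) + exp(2).
Total area = (-2 + log(27)) + (-9 + 3*log(3) + exp(2)) = -11 + 6*log(3) + exp(2).

-11 + 6*log(3) + exp(2)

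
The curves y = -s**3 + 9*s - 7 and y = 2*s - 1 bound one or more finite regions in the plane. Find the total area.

Set the curves equal: -s**3 + 9*s - 7 = 2*s - 1, so -s**3 + 7*s - 6 = 0, which factors as -(s - 2)*(s - 1)*(s + 3) = 0. The curves meet at s = -3, 1, 2.
On [-3, 1], y = 2*s - 1 is on top; that piece has area ∫[-3,1] (-(-s**3 + 7*s - 6)) ds = 32.
On [1, 2], y = -s**3 + 9*s - 7 is on top; that piece has area ∫[1,2] (-s**3 + 7*s - 6) ds = 3/4.
Total enclosed area = 32 + 3/4 = 131/4.

131/4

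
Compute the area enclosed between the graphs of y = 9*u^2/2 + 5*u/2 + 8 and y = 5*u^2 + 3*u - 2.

Set the curves equal: 9*u^2/2 + 5*u/2 + 8 = 5*u^2 + 3*u - 2, so -u^2/2 - u/2 + 10 = 0, which factors as -(u - 4)*(u + 5)/2 = 0. The curves meet at u = -5, 4.
On [-5, 4], y = 9*u^2/2 + 5*u/2 + 8 is on top; that piece has area ∫[-5,4] (-u^2/2 - u/2 + 10) du = 243/4.

243/4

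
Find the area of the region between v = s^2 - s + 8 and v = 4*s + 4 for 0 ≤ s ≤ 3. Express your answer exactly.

The difference (s^2 - s + 8) - (4*s + 4) = s^2 - 5*s + 4 changes sign at s = 1 inside [0, 3], so split the integral there.
∫[0,1] (s^2 - 5*s + 4) ds = 11/6.
∫[1,3] (s^2 - 5*s + 4) ds = -10/3; the area of that piece is 10/3.
Total area = 11/6 + 10/3 = 31/6.

31/6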